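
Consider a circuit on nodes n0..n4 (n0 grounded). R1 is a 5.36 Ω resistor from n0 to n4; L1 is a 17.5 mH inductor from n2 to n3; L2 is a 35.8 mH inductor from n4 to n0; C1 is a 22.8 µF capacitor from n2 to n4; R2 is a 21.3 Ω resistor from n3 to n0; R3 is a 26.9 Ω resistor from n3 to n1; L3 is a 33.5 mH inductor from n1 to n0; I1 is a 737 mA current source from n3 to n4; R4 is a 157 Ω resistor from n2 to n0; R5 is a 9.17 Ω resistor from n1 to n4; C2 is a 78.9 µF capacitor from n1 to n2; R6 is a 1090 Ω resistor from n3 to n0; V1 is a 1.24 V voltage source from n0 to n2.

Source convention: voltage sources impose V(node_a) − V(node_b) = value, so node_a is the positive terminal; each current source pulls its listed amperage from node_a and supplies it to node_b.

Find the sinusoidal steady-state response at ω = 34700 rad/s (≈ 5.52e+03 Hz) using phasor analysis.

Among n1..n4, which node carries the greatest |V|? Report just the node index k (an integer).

3

MNA unknowns: 4 node voltages V₁..V_4 plus 1 source current (V1)
R1: Y=0.1866+0.000j on G[0,4]
L1: Y=0.000-0.001647j on G[2,3]
L2: Y=0.000-0.0008050j on G[4,0]
C1: Y=0.000+0.7912j on G[2,4]
R2: Y=0.04695+0.000j on G[3,0]
R3: Y=0.03717+0.000j on G[3,1]
L3: Y=0.000-0.0008603j on G[1,0]
I1: z[3]−=0.737, z[4]+=0.737
R4: Y=0.006369+0.000j on G[2,0]
R5: Y=0.1091+0.000j on G[1,4]
C2: Y=0.000+2.738j on G[1,2]
R6: Y=0.0009174+0.000j on G[3,0]
V1: row V0−V2=1.24, i_V1 at 0,2
solve → V1=-1.289+0.08955j, V2=-1.240+0.000j, V3=-9.228-0.1155j, V4=-0.8305-1.065j
aux → i_V1=-0.6053-0.2025j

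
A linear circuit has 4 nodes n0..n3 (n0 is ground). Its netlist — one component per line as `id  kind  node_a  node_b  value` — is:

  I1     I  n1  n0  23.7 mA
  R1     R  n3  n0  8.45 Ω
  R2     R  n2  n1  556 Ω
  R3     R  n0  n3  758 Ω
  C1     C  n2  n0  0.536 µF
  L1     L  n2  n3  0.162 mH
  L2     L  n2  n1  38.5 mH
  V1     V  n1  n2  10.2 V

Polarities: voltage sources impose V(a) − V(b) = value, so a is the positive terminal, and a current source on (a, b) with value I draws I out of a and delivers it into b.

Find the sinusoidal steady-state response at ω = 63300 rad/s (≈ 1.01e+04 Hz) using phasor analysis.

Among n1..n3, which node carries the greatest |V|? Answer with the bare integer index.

1

Element admittances at ω=63300 rad/s:
  I1: injects 0.0237 A into n0 (from n1)
  Y(R1) = 0.1183+0.000j S between n3,n0
  Y(R2) = 0.001799+0.000j S between n2,n1
  Y(R3) = 0.001319+0.000j S between n0,n3
  Y(C1) = 0.000+0.03393j S between n2,n0
  Y(L1) = 0.000-0.09752j S between n2,n3
  Y(L2) = 0.000-0.0004103j S between n2,n1
  V1: constraint V(n1)−V(n2) = 10.2
Assemble and solve the 4×4 MNA system:
  V(n1)=9.808-0.2024j  V(n2)=-0.3917-0.2024j  V(n3)=-0.2554+0.1111j
  i(V1)=-0.04205+0.004185j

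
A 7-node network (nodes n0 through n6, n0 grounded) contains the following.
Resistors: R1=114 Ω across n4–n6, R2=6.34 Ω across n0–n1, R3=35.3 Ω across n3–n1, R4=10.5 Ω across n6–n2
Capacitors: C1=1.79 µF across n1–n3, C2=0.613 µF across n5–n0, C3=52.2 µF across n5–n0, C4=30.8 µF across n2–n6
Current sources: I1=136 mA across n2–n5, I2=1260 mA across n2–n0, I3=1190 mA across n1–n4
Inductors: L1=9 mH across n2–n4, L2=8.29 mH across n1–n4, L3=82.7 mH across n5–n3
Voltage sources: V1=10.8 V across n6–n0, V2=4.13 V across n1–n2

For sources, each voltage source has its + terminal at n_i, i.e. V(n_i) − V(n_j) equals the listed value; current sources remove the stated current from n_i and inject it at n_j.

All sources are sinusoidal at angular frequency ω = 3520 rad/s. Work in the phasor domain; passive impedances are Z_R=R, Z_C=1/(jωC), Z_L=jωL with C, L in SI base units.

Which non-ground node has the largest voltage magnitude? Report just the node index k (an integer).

4

MNA unknowns: 6 node voltages V₁..V_6 plus 2 source currents (V1, V2)
R1: Y=0.008772+0.000j on G[4,6]
C1: Y=0.000+0.006301j on G[1,3]
I1: z[2]−=0.136, z[5]+=0.136
R2: Y=0.1577+0.000j on G[0,1]
L1: Y=0.000-0.03157j on G[2,4]
R3: Y=0.02833+0.000j on G[3,1]
I2: z[2]−=1.26, z[0]+=1.26
L2: Y=0.000-0.03427j on G[1,4]
C2: Y=0.000+0.002158j on G[5,0]
C3: Y=0.000+0.1837j on G[5,0]
C4: Y=0.000+0.1084j on G[2,6]
L3: Y=0.000-0.003435j on G[5,3]
R4: Y=0.09524+0.000j on G[6,2]
I3: z[1]−=1.19, z[4]+=1.19
V1: row V6−V0=10.8, i_V1 at 6,0
V2: row V1−V2=4.13, i_V2 at 1,2
solve → V1=2.263+4.630j, V2=-1.867+4.630j, V3=1.634+4.972j, V4=3.439+23.69j, V5=-0.03077-0.8389j, V6=10.80+0.000j
aux → i_V1=-1.773-0.7246j, i_V2=-0.9139-0.7649j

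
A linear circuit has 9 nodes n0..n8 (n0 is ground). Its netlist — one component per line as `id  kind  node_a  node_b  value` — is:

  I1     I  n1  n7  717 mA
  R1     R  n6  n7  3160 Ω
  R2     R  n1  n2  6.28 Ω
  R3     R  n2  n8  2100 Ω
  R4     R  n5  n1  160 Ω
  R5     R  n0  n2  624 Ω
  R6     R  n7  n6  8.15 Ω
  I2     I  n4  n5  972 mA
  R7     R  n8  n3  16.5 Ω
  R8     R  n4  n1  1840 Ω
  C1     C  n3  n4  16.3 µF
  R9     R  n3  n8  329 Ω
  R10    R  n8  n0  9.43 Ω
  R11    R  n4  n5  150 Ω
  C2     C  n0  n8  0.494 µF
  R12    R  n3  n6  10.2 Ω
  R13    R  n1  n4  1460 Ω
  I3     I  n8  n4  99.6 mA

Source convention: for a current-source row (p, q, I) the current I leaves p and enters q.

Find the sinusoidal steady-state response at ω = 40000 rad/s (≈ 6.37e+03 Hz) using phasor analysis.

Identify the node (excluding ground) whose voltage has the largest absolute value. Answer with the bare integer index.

Element admittances at ω=40000 rad/s:
  I1: injects 0.717 A into n7 (from n1)
  Y(R1) = 0.0003165+0.000j S between n6,n7
  Y(R2) = 0.1592+0.000j S between n1,n2
  Y(R3) = 0.0004762+0.000j S between n2,n8
  Y(R4) = 0.006250+0.000j S between n5,n1
  Y(R5) = 0.001603+0.000j S between n0,n2
  Y(R6) = 0.1227+0.000j S between n7,n6
  I2: injects 0.972 A into n5 (from n4)
  Y(R7) = 0.06061+0.000j S between n8,n3
  Y(R8) = 0.0005435+0.000j S between n4,n1
  Y(C1) = 0.000+0.6520j S between n3,n4
  Y(R9) = 0.003040+0.000j S between n3,n8
  Y(R10) = 0.1060+0.000j S between n8,n0
  Y(R11) = 0.006667+0.000j S between n4,n5
  Y(C2) = 0.000+0.01976j S between n0,n8
  Y(R12) = 0.09804+0.000j S between n3,n6
  Y(R13) = 0.0006849+0.000j S between n1,n4
  I3: injects 0.0996 A into n4 (from n8)
Assemble and solve the 8×8 MNA system:
  V(n1)=-35.67+0.4822j  V(n2)=-35.20+0.4757j  V(n3)=3.231-0.1191j  V(n4)=3.230+0.7153j  V(n5)=59.66+0.6025j  V(n6)=10.54-0.1191j  V(n7)=16.37-0.1191j  V(n8)=0.5129-0.1028j

5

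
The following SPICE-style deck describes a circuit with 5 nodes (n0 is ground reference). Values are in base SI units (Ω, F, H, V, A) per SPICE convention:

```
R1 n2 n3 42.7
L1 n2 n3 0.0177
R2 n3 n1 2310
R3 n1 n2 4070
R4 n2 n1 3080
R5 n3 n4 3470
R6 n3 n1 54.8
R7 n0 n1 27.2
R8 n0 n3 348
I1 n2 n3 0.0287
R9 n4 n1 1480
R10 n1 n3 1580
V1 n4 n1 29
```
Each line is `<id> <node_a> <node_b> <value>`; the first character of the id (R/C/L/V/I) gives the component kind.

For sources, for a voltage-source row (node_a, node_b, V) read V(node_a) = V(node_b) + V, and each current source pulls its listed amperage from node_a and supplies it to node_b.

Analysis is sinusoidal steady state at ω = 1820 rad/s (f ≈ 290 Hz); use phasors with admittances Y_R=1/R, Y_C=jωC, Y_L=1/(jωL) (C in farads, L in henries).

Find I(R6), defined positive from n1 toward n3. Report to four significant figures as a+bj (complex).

-0.006883-0.0002658j A

Element admittances at ω=1820 rad/s:
  Y(R1) = 0.02342+0.000j S between n2,n3
  Y(L1) = 0.000-0.03104j S between n2,n3
  Y(R2) = 0.0004329+0.000j S between n3,n1
  Y(R3) = 0.0002457+0.000j S between n1,n2
  Y(R4) = 0.0003247+0.000j S between n2,n1
  Y(R5) = 0.0002882+0.000j S between n3,n4
  Y(R6) = 0.01825+0.000j S between n3,n1
  Y(R7) = 0.03676+0.000j S between n0,n1
  Y(R8) = 0.002874+0.000j S between n0,n3
  I1: injects 0.0287 A into n3 (from n2)
  Y(R9) = 0.0006757+0.000j S between n4,n1
  Y(R10) = 0.0006329+0.000j S between n1,n3
  V1: constraint V(n4)−V(n1) = 29
Assemble and solve the 5×5 MNA system:
  V(n1)=-0.02734-0.001056j  V(n2)=-0.1007-0.5698j  V(n3)=0.3499+0.01351j  V(n4)=28.97-0.001056j
  i(V1)=-0.02784+4.198e-06j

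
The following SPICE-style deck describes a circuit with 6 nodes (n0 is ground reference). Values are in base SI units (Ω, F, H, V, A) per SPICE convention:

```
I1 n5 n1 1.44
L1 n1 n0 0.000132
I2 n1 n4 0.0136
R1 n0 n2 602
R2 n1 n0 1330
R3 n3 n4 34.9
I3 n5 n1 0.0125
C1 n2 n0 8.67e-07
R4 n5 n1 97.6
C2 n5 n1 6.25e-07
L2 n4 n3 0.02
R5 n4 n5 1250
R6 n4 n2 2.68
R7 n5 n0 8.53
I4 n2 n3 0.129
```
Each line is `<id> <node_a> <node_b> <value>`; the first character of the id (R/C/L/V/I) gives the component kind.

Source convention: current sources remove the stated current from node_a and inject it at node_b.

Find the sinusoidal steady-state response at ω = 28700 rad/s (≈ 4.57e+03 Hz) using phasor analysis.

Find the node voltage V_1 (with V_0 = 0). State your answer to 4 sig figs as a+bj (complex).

0.9898+5.160j V

Apply KCL at each of the 5 non-ground nodes and solve the resulting linear system.
Node n1: branches {I1, L1, I2, R2, I3, R4, C2} → V_1 = 0.9898+5.160j
Node n2: branches {R1, C1, R6, I4} → V_2 = 0.08494-0.1519j
Node n3: branches {R3, L2, I4} → V_3 = 4.927+0.1258j
Node n4: branches {I2, R3, L2, R5, R6} → V_4 = 0.4412-0.1469j
Node n5: branches {I1, I3, R4, C2, R5, R7} → V_5 = -11.66+2.180j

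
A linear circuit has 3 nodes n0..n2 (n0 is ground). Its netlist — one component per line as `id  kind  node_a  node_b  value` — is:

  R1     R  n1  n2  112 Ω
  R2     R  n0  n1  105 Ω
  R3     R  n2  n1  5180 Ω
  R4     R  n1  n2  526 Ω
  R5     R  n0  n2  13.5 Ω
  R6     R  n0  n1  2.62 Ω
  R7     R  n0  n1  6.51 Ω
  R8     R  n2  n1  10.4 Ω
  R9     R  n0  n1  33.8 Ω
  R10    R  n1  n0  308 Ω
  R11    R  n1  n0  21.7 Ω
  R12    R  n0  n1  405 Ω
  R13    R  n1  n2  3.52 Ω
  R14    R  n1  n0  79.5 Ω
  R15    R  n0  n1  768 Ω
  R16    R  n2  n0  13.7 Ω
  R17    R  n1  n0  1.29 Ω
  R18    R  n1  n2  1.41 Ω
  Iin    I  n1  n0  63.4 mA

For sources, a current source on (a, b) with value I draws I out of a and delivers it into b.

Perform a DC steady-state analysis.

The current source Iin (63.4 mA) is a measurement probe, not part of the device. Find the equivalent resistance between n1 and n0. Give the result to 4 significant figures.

R_eq = 0.6472 Ω

MNA unknowns: 2 node voltages V₁..V_2
R1: Y=0.008929 on G[1,2]
R2: Y=0.009524 on G[0,1]
R3: Y=0.0001931 on G[2,1]
R4: Y=0.001901 on G[1,2]
R5: Y=0.07407 on G[0,2]
R6: Y=0.3817 on G[0,1]
R7: Y=0.1536 on G[0,1]
R8: Y=0.09615 on G[2,1]
R9: Y=0.02959 on G[0,1]
R10: Y=0.003247 on G[1,0]
R11: Y=0.04608 on G[1,0]
R12: Y=0.002469 on G[0,1]
R13: Y=0.2841 on G[1,2]
R14: Y=0.01258 on G[1,0]
R15: Y=0.001302 on G[0,1]
R16: Y=0.07299 on G[2,0]
R17: Y=0.7752 on G[1,0]
R18: Y=0.7092 on G[1,2]
Iin: z[1]−=0.0634, z[0]+=0.0634
solve → V1=-0.04104, V2=-0.03620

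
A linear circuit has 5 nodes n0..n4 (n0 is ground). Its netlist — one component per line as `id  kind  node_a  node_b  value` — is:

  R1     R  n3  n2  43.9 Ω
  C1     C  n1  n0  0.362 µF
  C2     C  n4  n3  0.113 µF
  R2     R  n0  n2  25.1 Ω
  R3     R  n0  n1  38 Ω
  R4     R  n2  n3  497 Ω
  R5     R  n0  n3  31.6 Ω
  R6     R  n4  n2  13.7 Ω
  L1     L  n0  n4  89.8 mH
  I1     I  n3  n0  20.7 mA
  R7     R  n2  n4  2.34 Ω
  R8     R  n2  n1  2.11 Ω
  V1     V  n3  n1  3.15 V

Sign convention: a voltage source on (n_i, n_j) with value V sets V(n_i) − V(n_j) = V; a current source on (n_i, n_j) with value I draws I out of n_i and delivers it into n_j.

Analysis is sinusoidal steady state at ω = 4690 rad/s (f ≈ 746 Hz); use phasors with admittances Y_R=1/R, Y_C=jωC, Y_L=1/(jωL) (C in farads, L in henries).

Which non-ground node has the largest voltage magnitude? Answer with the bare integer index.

Apply KCL at each of the 4 non-ground nodes and solve the resulting linear system.
Node n1: branches {C1, R3, R8, V1} → V_1 = -1.330-0.002582j
Node n2: branches {R1, R2, R4, R6, R7, R8} → V_2 = -1.087-0.004321j
Node n3: branches {R1, C2, R4, R5, I1, V1} → V_3 = 1.820-0.002582j
Node n4: branches {C2, R6, L1, R7} → V_4 = -1.087-0.006399j
Source currents: i(V1)=-0.1504-0.001502j

3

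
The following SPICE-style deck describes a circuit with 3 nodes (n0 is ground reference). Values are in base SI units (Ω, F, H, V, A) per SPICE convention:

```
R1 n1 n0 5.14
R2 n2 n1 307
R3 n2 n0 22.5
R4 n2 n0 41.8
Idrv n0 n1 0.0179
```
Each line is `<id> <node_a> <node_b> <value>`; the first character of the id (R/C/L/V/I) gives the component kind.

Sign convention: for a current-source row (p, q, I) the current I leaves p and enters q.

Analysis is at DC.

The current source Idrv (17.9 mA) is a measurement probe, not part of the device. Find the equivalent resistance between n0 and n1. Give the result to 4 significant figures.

MNA unknowns: 2 node voltages V₁..V_2
R1: Y=0.1946 on G[1,0]
R2: Y=0.003257 on G[2,1]
R3: Y=0.04444 on G[2,0]
R4: Y=0.02392 on G[2,0]
Idrv: z[0]−=0.0179, z[1]+=0.0179
solve → V1=0.09056, V2=0.004118

R_eq = 5.059 Ω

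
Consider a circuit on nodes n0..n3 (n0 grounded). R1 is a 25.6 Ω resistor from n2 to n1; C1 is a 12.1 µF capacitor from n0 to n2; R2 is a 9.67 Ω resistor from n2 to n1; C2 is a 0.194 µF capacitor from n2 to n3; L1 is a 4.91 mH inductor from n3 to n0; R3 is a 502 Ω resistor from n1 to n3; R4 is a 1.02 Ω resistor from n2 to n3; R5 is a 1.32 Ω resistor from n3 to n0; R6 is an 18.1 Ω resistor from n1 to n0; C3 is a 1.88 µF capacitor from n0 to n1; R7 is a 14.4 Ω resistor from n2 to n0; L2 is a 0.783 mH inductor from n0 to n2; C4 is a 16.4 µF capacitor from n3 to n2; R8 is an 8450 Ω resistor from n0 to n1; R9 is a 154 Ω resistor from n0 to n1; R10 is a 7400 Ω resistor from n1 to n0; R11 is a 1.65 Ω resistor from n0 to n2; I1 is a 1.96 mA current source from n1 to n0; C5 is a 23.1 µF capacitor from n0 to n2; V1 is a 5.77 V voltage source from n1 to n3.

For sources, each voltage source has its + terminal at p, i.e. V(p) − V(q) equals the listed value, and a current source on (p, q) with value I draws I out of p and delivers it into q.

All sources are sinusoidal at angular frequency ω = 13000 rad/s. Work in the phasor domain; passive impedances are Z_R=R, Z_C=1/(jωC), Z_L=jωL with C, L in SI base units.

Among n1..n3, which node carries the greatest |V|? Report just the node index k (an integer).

1

MNA unknowns: 3 node voltages V₁..V_3 plus 1 source current (V1)
R1: Y=0.03906+0.000j on G[2,1]
C1: Y=0.000+0.1573j on G[0,2]
R2: Y=0.1034+0.000j on G[2,1]
C2: Y=0.000+0.002522j on G[2,3]
L1: Y=0.000-0.01567j on G[3,0]
R3: Y=0.001992+0.000j on G[1,3]
R4: Y=0.9804+0.000j on G[2,3]
R5: Y=0.7576+0.000j on G[3,0]
R6: Y=0.05525+0.000j on G[1,0]
C3: Y=0.000+0.02444j on G[0,1]
R7: Y=0.06944+0.000j on G[2,0]
L2: Y=0.000-0.09824j on G[0,2]
C4: Y=0.000+0.2132j on G[3,2]
R8: Y=0.0001183+0.000j on G[0,1]
R9: Y=0.006494+0.000j on G[0,1]
R10: Y=0.0001351+0.000j on G[1,0]
R11: Y=0.6061+0.000j on G[0,2]
I1: z[1]−=0.00196, z[0]+=0.00196
C5: Y=0.000+0.3003j on G[0,2]
V1: row V1−V3=5.77, i_V1 at 1,3
solve → V1=5.209-0.08133j, V2=0.07173-0.1410j, V3=-0.5607-0.08133j
aux → i_V1=-1.070-0.1308j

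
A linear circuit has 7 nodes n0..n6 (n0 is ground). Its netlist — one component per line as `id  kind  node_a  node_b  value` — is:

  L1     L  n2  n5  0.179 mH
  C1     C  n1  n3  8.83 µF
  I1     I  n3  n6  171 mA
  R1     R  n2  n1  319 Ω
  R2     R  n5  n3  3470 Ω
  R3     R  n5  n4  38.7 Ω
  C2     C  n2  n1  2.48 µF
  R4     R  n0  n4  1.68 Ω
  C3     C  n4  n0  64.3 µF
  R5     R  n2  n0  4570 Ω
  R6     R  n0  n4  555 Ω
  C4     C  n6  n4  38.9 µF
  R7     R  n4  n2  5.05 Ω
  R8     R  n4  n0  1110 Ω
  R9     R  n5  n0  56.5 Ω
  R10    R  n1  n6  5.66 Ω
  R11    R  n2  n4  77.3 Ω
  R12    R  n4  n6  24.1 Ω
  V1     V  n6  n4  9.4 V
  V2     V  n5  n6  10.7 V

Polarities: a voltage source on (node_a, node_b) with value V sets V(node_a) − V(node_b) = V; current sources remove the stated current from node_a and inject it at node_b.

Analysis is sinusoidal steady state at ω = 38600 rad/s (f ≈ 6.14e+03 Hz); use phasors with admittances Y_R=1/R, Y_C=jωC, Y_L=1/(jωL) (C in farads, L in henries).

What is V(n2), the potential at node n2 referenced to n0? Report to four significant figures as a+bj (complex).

3.666-7.907j V

Element admittances at ω=38600 rad/s:
  Y(L1) = 0.000-0.1447j S between n2,n5
  Y(C1) = 0.000+0.3408j S between n1,n3
  I1: injects 0.171 A into n6 (from n3)
  Y(R1) = 0.003135+0.000j S between n2,n1
  Y(R2) = 0.0002882+0.000j S between n5,n3
  Y(R3) = 0.02584+0.000j S between n5,n4
  Y(C2) = 0.000+0.09573j S between n2,n1
  Y(R4) = 0.5952+0.000j S between n0,n4
  Y(C3) = 0.000+2.482j S between n4,n0
  Y(R5) = 0.0002188+0.000j S between n2,n0
  Y(R6) = 0.001802+0.000j S between n0,n4
  Y(C4) = 0.000+1.502j S between n6,n4
  Y(R7) = 0.1980+0.000j S between n4,n2
  Y(R8) = 0.0009009+0.000j S between n4,n0
  Y(R9) = 0.01770+0.000j S between n5,n0
  Y(R10) = 0.1767+0.000j S between n1,n6
  Y(R11) = 0.01294+0.000j S between n2,n4
  Y(R12) = 0.04149+0.000j S between n4,n6
  V1: constraint V(n6)−V(n4) = 9.4
  V2: constraint V(n5)−V(n6) = 10.7
Assemble and solve the 8×8 MNA system:
  V(n1)=10.58-3.681j  V(n2)=3.666-7.907j  V(n3)=10.58-3.187j  V(n4)=-0.03291+0.1355j  V(n5)=20.07+0.1355j  V(n6)=9.367+0.1355j
  i(V1)=-2.046-12.42j  i(V2)=-2.041+2.370j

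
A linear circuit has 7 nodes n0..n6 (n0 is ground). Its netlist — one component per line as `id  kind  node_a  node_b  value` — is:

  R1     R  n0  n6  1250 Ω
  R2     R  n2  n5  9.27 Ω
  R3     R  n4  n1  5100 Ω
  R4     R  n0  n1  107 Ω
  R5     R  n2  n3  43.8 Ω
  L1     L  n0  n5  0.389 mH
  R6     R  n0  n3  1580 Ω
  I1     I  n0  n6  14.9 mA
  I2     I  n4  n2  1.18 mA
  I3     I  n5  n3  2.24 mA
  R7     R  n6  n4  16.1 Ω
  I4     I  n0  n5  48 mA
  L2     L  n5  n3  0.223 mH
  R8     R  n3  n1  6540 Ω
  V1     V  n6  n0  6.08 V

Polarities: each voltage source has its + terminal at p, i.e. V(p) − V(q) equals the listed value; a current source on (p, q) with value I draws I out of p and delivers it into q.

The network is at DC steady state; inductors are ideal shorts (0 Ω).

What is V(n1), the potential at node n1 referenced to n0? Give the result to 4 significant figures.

0.1222 V

Element admittances at DC:
  Y(R1) = 0.0008000 S between n0,n6
  Y(R2) = 0.1079 S between n2,n5
  Y(R3) = 0.0001961 S between n4,n1
  Y(R4) = 0.009346 S between n0,n1
  Y(R5) = 0.02283 S between n2,n3
  L1: short n0↔n5 (DC inductor)
  Y(R6) = 0.0006329 S between n0,n3
  I1: injects 0.0149 A into n6 (from n0)
  I2: injects 0.00118 A into n2 (from n4)
  I3: injects 0.00224 A into n3 (from n5)
  Y(R7) = 0.06211 S between n6,n4
  I4: injects 0.048 A into n5 (from n0)
  L2: short n5↔n3 (DC inductor)
  Y(R8) = 0.0001529 S between n3,n1
  V1: constraint V(n6)−V(n0) = 6.08
Assemble and solve the 9×9 MNA system:
  V(n1)=0.1222  V(n2)=0.009028  V(n3)=0.000  V(n4)=6.042  V(n5)=0.000  V(n6)=6.080
  i(L1)=-0.04920  i(L2)=-0.002465  i(V1)=0.007695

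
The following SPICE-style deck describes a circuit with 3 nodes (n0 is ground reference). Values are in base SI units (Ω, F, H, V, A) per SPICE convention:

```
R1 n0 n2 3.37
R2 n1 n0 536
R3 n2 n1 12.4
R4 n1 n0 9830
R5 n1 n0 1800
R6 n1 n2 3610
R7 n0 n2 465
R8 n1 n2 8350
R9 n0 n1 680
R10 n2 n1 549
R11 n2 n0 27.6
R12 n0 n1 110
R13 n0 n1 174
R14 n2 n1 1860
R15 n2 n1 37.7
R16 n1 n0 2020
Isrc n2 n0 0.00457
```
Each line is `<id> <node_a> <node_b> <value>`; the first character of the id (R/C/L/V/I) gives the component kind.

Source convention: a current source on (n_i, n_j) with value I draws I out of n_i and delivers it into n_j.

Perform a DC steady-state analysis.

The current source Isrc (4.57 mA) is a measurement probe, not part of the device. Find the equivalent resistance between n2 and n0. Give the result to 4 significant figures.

R_eq = 2.845 Ω

MNA unknowns: 2 node voltages V₁..V_2
R1: Y=0.2967 on G[0,2]
R2: Y=0.001866 on G[1,0]
R3: Y=0.08065 on G[2,1]
R4: Y=0.0001017 on G[1,0]
R5: Y=0.0005556 on G[1,0]
R6: Y=0.0002770 on G[1,2]
R7: Y=0.002151 on G[0,2]
R8: Y=0.0001198 on G[1,2]
R9: Y=0.001471 on G[0,1]
R10: Y=0.001821 on G[2,1]
R11: Y=0.03623 on G[2,0]
R12: Y=0.009091 on G[0,1]
R13: Y=0.005747 on G[0,1]
R14: Y=0.0005376 on G[2,1]
R15: Y=0.02653 on G[2,1]
R16: Y=0.0004950 on G[1,0]
Isrc: z[2]−=0.00457, z[0]+=0.00457
solve → V1=-0.01106, V2=-0.01300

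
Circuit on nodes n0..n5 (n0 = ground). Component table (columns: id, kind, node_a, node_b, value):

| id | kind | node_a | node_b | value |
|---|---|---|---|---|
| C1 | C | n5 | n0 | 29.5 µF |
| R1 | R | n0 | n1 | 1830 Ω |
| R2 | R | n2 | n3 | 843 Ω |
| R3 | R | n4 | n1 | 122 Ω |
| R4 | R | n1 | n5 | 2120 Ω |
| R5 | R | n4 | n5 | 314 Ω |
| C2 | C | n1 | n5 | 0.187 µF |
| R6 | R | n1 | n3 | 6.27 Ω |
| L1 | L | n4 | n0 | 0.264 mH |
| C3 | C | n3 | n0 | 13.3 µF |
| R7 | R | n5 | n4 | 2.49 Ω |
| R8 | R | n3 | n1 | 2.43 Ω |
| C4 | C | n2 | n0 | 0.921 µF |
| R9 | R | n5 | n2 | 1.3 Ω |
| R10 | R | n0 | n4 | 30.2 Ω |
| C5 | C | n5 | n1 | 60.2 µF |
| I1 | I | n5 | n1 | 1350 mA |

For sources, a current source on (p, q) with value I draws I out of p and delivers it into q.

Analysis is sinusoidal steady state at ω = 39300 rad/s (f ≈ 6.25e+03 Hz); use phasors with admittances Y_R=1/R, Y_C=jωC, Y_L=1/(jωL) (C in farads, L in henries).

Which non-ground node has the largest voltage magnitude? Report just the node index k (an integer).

Element admittances at ω=39300 rad/s:
  Y(C1) = 0.000+1.159j S between n5,n0
  Y(R1) = 0.0005464+0.000j S between n0,n1
  Y(R2) = 0.001186+0.000j S between n2,n3
  Y(R3) = 0.008197+0.000j S between n4,n1
  Y(R4) = 0.0004717+0.000j S between n1,n5
  Y(R5) = 0.003185+0.000j S between n4,n5
  Y(C2) = 0.000+0.007349j S between n1,n5
  Y(R6) = 0.1595+0.000j S between n1,n3
  Y(L1) = 0.000-0.09638j S between n4,n0
  Y(C3) = 0.000+0.5227j S between n3,n0
  Y(R7) = 0.4016+0.000j S between n5,n4
  Y(R8) = 0.4115+0.000j S between n3,n1
  Y(C4) = 0.000+0.03620j S between n2,n0
  Y(R9) = 0.7692+0.000j S between n5,n2
  Y(R10) = 0.03311+0.000j S between n0,n4
  Y(C5) = 0.000+2.366j S between n5,n1
  I1: injects 1.35 A into n1 (from n5)
Assemble and solve the 5×5 MNA system:
  V(n1)=0.09471-0.3887j  V(n2)=0.06674+0.1194j  V(n3)=-0.1414-0.2585j  V(n4)=0.03335+0.1118j  V(n5)=0.06145+0.1231j

1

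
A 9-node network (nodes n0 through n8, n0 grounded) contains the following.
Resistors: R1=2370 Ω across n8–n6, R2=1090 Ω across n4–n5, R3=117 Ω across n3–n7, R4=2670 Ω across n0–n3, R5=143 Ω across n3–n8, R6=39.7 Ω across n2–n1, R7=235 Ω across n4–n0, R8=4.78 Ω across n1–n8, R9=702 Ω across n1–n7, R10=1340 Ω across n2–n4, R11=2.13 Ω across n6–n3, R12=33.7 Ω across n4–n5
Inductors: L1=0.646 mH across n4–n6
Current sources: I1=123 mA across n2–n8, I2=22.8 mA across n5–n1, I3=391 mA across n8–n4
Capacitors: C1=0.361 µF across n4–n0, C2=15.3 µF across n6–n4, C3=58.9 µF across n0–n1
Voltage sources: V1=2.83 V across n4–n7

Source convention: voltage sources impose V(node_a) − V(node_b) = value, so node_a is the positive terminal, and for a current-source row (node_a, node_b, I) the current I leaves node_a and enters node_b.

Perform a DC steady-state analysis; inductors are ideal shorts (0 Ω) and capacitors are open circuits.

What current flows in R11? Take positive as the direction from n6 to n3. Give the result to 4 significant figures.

Element admittances at DC:
  Y(R1) = 0.0004219 S between n8,n6
  Y(R2) = 0.0009174 S between n4,n5
  Y(R3) = 0.008547 S between n3,n7
  Y(R4) = 0.0003745 S between n0,n3
  Y(R5) = 0.006993 S between n3,n8
  L1: short n4↔n6 (DC inductor)
  I1: injects 0.123 A into n8 (from n2)
  Y(C1) = 0.000 S between n4,n0
  Y(R6) = 0.02519 S between n2,n1
  Y(R7) = 0.004255 S between n4,n0
  Y(R8) = 0.2092 S between n1,n8
  I2: injects 0.0228 A into n1 (from n5)
  Y(C2) = 0.000 S between n6,n4
  Y(R9) = 0.001425 S between n1,n7
  Y(R10) = 0.0007463 S between n2,n4
  Y(C3) = 0.000 S between n0,n1
  Y(R11) = 0.4695 S between n6,n3
  Y(R12) = 0.02967 S between n4,n5
  I3: injects 0.391 A into n4 (from n8)
  V1: constraint V(n4)−V(n7) = 2.83
Assemble and solve the 10×10 MNA system:
  V(n1)=-39.01  V(n2)=-42.63  V(n3)=-0.5620  V(n4)=0.04946  V(n5)=-0.6959  V(n6)=0.04946  V(n7)=-2.781  V(n8)=-38.93
  i(L1)=0.3035  i(V1)=0.03264

0.2870 A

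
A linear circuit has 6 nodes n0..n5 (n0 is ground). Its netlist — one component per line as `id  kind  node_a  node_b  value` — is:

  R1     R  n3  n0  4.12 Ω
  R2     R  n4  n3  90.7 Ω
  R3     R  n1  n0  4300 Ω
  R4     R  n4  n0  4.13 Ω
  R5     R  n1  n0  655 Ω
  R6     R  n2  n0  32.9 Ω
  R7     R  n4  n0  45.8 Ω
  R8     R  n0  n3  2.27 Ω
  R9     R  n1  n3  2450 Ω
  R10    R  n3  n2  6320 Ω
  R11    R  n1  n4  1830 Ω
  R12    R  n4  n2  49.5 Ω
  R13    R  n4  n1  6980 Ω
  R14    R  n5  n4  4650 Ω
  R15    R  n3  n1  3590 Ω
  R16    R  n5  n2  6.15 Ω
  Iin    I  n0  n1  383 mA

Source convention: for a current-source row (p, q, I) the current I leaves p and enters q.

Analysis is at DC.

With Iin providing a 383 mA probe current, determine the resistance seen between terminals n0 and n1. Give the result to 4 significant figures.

Apply KCL at each of the 5 non-ground nodes and solve the resulting linear system.
Node n1: branches {R3, R5, R9, R11, R13, R15, Iin} → V_1 = 122.2
Node n2: branches {R6, R10, R12, R16} → V_2 = 0.1196
Node n3: branches {R1, R2, R8, R9, R10, R15} → V_3 = 0.1255
Node n4: branches {R2, R4, R7, R11, R12, R13, R14} → V_4 = 0.2976
Node n5: branches {R14, R16} → V_5 = 0.1199

R_eq = 319.2 Ω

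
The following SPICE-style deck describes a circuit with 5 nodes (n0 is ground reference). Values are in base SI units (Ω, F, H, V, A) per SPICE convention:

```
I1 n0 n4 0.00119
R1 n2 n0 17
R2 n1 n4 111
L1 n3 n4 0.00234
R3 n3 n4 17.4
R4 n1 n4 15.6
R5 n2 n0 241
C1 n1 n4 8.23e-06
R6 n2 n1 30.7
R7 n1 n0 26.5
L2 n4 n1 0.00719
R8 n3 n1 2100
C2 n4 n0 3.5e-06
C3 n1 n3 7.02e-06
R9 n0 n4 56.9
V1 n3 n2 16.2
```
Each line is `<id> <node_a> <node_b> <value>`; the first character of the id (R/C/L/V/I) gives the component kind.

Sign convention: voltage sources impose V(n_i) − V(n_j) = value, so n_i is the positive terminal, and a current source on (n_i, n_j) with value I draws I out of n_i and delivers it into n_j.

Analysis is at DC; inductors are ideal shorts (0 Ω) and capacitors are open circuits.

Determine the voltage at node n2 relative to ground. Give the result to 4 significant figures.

-7.565 V

Element admittances at DC:
  I1: injects 0.00119 A into n4 (from n0)
  Y(R1) = 0.05882 S between n2,n0
  Y(R2) = 0.009009 S between n1,n4
  L1: short n3↔n4 (DC inductor)
  Y(R3) = 0.05747 S between n3,n4
  Y(R4) = 0.06410 S between n1,n4
  Y(R5) = 0.004149 S between n2,n0
  Y(C1) = 0.000 S between n1,n4
  Y(R6) = 0.03257 S between n2,n1
  Y(R7) = 0.03774 S between n1,n0
  L2: short n4↔n1 (DC inductor)
  Y(R8) = 0.0004762 S between n3,n1
  Y(C2) = 0.000 S between n4,n0
  Y(C3) = 0.000 S between n1,n3
  Y(R9) = 0.01757 S between n0,n4
  V1: constraint V(n3)−V(n2) = 16.2
Assemble and solve the 7×7 MNA system:
  V(n1)=8.635  V(n2)=-7.565  V(n3)=8.635  V(n4)=8.635
  i(L1)=1.004  i(L2)=0.8535  i(V1)=-1.004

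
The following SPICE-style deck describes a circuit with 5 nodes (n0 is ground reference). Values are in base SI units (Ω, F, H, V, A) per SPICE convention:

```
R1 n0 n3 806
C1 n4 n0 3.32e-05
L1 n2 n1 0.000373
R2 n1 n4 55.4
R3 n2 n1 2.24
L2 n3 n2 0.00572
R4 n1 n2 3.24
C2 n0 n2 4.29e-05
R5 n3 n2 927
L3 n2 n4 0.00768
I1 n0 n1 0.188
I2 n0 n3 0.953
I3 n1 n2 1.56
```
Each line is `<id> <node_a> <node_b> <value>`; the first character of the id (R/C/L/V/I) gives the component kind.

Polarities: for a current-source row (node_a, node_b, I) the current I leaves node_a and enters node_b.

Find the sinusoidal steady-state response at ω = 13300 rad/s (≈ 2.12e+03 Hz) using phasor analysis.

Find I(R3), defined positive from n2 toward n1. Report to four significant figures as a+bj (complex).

0.7477+0.1723j A

Apply KCL at each of the 4 non-ground nodes and solve the resulting linear system.
Node n1: branches {L1, R2, R3, R4, I1, I3} → V_1 = -1.742-2.448j
Node n2: branches {L1, R3, L2, R4, C2, R5, L3, I3} → V_2 = -0.06673-2.062j
Node n3: branches {R1, L2, R5, I2} → V_3 = 12.15+68.29j
Node n4: branches {C1, R2, L3} → V_4 = -0.1057+0.1152j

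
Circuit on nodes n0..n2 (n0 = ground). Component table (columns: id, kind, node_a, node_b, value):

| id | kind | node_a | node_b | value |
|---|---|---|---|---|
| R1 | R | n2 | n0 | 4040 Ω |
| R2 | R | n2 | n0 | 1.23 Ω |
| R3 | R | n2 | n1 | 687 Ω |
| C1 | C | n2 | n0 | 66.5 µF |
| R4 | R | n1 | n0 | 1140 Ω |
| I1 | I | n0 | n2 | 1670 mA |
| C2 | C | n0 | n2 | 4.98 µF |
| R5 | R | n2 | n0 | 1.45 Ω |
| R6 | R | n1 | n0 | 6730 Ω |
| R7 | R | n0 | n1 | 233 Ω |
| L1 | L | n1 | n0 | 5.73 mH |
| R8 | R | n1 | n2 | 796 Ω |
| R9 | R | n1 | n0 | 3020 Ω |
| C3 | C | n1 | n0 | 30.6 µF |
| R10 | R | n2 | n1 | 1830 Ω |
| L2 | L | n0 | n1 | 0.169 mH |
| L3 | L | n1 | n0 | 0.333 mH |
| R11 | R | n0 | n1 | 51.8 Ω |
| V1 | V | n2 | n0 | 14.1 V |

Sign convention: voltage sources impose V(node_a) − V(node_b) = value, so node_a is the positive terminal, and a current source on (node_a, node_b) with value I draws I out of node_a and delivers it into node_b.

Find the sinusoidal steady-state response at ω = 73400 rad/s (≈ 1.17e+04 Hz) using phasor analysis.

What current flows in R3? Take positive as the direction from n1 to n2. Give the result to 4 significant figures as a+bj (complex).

-0.02052-3.151e-05j A

MNA unknowns: 2 node voltages V₁..V_2 plus 1 source current (V1)
R1: Y=0.0002475+0.000j on G[2,0]
R2: Y=0.8130+0.000j on G[2,0]
R3: Y=0.001456+0.000j on G[2,1]
C1: Y=0.000+4.881j on G[2,0]
R4: Y=0.0008772+0.000j on G[1,0]
I1: z[0]−=1.67, z[2]+=1.67
C2: Y=0.000+0.3655j on G[0,2]
R5: Y=0.6897+0.000j on G[2,0]
R6: Y=0.0001486+0.000j on G[1,0]
R7: Y=0.004292+0.000j on G[0,1]
L1: Y=0.000-0.002378j on G[1,0]
R8: Y=0.001256+0.000j on G[1,2]
R9: Y=0.0003311+0.000j on G[1,0]
C3: Y=0.000+2.246j on G[1,0]
R10: Y=0.0005464+0.000j on G[2,1]
L2: Y=0.000-0.08062j on G[0,1]
L3: Y=0.000-0.04091j on G[1,0]
R11: Y=0.01931+0.000j on G[0,1]
V1: row V2−V0=14.1, i_V1 at 2,0
solve → V1=0.0002878-0.02165j, V2=14.10+0.000j
aux → i_V1=-19.57-73.98j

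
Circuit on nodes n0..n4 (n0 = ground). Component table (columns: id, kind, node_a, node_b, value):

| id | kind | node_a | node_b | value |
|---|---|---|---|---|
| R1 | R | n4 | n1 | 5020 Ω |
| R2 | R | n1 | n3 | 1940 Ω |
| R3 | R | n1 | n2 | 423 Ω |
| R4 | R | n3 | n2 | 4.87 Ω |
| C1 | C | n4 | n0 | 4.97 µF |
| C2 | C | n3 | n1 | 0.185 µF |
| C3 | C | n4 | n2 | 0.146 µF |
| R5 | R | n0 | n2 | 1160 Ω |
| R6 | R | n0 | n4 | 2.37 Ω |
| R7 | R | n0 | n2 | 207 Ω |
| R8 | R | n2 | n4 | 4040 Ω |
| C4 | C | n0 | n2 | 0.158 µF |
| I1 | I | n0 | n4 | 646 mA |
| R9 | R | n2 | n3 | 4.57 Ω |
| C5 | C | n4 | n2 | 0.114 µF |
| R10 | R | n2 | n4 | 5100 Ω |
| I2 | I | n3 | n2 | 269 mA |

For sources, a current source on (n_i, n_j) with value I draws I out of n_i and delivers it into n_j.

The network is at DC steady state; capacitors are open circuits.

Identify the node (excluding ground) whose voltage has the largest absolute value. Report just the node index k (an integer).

4

Element admittances at DC:
  Y(R1) = 0.0001992 S between n4,n1
  Y(R2) = 0.0005155 S between n1,n3
  Y(R3) = 0.002364 S between n1,n2
  Y(R4) = 0.2053 S between n3,n2
  Y(C1) = 0.000 S between n4,n0
  Y(C2) = 0.000 S between n3,n1
  Y(C3) = 0.000 S between n4,n2
  Y(R5) = 0.0008621 S between n0,n2
  Y(R6) = 0.4219 S between n0,n4
  Y(R7) = 0.004831 S between n0,n2
  Y(R8) = 0.0002475 S between n2,n4
  Y(C4) = 0.000 S between n0,n2
  I1: injects 0.646 A into n4 (from n0)
  Y(R9) = 0.2188 S between n2,n3
  Y(C5) = 0.000 S between n4,n2
  Y(R10) = 0.0001961 S between n2,n4
  I2: injects 0.269 A into n2 (from n3)
Assemble and solve the 4×4 MNA system:
  V(n1)=0.1385  V(n2)=0.1557  V(n3)=-0.4778  V(n4)=1.529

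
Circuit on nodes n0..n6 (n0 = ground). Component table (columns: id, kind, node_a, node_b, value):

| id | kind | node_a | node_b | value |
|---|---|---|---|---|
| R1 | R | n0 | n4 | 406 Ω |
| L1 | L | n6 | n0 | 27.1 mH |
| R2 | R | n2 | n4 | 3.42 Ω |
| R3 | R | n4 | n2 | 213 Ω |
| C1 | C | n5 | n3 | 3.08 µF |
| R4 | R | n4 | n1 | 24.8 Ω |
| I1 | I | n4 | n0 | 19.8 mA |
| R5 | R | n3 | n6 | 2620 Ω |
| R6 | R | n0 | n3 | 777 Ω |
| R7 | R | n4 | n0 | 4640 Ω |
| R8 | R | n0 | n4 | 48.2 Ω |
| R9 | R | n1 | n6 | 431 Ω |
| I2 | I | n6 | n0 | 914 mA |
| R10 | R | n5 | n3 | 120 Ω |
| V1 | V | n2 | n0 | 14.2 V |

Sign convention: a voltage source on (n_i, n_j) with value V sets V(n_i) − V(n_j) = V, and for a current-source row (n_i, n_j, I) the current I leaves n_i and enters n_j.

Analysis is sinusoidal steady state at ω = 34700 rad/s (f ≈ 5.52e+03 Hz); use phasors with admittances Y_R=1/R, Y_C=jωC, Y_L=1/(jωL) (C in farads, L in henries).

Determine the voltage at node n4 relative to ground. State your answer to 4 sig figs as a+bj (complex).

10.96-0.8831j V

Element admittances at ω=34700 rad/s:
  Y(R1) = 0.002463+0.000j S between n0,n4
  Y(L1) = 0.000-0.001063j S between n6,n0
  Y(R2) = 0.2924+0.000j S between n2,n4
  Y(R3) = 0.004695+0.000j S between n4,n2
  Y(C1) = 0.000+0.1069j S between n5,n3
  Y(R4) = 0.04032+0.000j S between n4,n1
  I1: injects 0.0198 A into n0 (from n4)
  Y(R5) = 0.0003817+0.000j S between n3,n6
  Y(R6) = 0.001287+0.000j S between n0,n3
  Y(R7) = 0.0002155+0.000j S between n4,n0
  Y(R8) = 0.02075+0.000j S between n0,n4
  Y(R9) = 0.002320+0.000j S between n1,n6
  I2: injects 0.914 A into n0 (from n6)
  Y(R10) = 0.008333+0.000j S between n5,n3
  V1: constraint V(n2)−V(n0) = 14.2
Assemble and solve the 7×7 MNA system:
  V(n1)=-6.078-7.903j  V(n2)=14.20+0.000j  V(n3)=-69.11-29.71j  V(n4)=10.96-0.8831j  V(n5)=-69.11-29.71j  V(n6)=-302.1-129.9j
  i(V1)=-0.9634-0.2624j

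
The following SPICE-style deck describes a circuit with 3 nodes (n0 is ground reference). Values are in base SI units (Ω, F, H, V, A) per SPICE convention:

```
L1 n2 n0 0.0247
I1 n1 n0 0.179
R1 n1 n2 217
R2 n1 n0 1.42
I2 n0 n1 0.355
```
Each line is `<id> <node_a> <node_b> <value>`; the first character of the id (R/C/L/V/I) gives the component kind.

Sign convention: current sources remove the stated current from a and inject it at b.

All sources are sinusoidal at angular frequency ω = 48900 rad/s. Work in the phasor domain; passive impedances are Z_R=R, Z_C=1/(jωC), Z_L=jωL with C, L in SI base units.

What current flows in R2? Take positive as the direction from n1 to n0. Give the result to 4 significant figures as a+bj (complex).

0.1760+0.0002004j A

Apply KCL at each of the 2 non-ground nodes and solve the resulting linear system.
Node n1: branches {I1, R1, R2, I2} → V_1 = 0.2499+0.0002845j
Node n2: branches {L1, R1} → V_2 = 0.2420+0.04376j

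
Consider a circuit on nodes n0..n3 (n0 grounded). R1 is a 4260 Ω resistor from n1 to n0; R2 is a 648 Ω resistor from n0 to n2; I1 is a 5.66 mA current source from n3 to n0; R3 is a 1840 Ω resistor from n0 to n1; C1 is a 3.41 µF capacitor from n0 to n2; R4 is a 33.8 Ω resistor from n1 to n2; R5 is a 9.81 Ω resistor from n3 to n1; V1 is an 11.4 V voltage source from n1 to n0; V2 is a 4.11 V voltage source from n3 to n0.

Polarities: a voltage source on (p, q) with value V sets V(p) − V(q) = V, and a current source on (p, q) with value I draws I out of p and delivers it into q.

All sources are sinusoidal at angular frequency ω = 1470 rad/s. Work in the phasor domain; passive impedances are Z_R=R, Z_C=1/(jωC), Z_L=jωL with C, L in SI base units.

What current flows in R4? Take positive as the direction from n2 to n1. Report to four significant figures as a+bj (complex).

Apply KCL at each of the 3 non-ground nodes and solve the resulting linear system.
Node n1: branches {R1, R3, R4, R5, V1} → V_1 = 11.40+0.000j
Node n2: branches {R2, C1, R4} → V_2 = 10.56-1.701j
Node n3: branches {I1, R5, V2} → V_3 = 4.110+0.000j
Source currents: i(V1)=-0.7768-0.05031j, i(V2)=0.7375+0.000j

-0.02482-0.05031j A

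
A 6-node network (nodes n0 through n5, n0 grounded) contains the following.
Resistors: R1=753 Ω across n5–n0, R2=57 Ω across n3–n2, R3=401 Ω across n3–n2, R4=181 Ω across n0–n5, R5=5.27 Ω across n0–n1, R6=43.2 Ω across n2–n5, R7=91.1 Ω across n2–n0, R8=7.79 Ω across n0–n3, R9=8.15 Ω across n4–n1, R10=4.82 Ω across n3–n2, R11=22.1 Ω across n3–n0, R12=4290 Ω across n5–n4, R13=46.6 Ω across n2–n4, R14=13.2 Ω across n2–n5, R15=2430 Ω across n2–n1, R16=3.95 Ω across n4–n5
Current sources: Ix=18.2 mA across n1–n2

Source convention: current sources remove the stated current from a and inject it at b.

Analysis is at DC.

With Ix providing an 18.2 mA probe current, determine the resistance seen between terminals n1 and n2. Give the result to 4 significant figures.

R_eq = 8.135 Ω

MNA unknowns: 5 node voltages V₁..V_5
R1: Y=0.001328 on G[5,0]
R2: Y=0.01754 on G[3,2]
R3: Y=0.002494 on G[3,2]
R4: Y=0.005525 on G[0,5]
R5: Y=0.1898 on G[0,1]
R6: Y=0.02315 on G[2,5]
R7: Y=0.01098 on G[2,0]
R8: Y=0.1284 on G[0,3]
R9: Y=0.1227 on G[4,1]
R10: Y=0.2075 on G[3,2]
R11: Y=0.04525 on G[3,0]
R12: Y=0.0002331 on G[5,4]
R13: Y=0.02146 on G[2,4]
R14: Y=0.07576 on G[2,5]
R15: Y=0.0004115 on G[2,1]
R16: Y=0.2532 on G[4,5]
Ix: z[1]−=0.0182, z[2]+=0.0182
solve → V1=-0.05488, V2=0.09318, V3=0.05285, V4=0.008083, V5=0.03136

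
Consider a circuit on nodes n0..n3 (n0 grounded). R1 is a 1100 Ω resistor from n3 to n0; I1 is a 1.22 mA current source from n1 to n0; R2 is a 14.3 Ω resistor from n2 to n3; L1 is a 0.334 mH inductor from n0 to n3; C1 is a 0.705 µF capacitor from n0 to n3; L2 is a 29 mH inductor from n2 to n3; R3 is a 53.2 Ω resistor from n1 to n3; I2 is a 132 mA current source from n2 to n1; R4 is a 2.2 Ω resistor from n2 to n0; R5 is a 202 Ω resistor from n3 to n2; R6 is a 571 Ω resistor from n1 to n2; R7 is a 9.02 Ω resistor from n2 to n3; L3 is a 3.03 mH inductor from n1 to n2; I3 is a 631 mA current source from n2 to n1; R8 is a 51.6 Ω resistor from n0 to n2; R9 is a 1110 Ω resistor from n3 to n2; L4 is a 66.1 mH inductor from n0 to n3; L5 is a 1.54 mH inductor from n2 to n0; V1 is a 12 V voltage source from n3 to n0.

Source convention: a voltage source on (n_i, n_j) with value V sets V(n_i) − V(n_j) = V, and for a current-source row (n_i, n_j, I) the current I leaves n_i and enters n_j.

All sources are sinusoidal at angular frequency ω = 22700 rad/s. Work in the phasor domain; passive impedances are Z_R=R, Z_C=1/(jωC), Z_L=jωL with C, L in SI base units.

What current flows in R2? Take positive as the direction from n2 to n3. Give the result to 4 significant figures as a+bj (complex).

Element admittances at ω=22700 rad/s:
  Y(R1) = 0.0009091+0.000j S between n3,n0
  I1: injects 0.00122 A into n0 (from n1)
  Y(R2) = 0.06993+0.000j S between n2,n3
  Y(L1) = 0.000-0.1319j S between n0,n3
  Y(C1) = 0.000+0.01600j S between n0,n3
  Y(L2) = 0.000-0.001519j S between n2,n3
  Y(R3) = 0.01880+0.000j S between n1,n3
  I2: injects 0.132 A into n1 (from n2)
  Y(R4) = 0.4545+0.000j S between n2,n0
  Y(R5) = 0.004950+0.000j S between n3,n2
  Y(R6) = 0.001751+0.000j S between n1,n2
  Y(R7) = 0.1109+0.000j S between n2,n3
  Y(L3) = 0.000-0.01454j S between n1,n2
  I3: injects 0.631 A into n1 (from n2)
  Y(R8) = 0.01938+0.000j S between n0,n2
  Y(R9) = 0.0009009+0.000j S between n3,n2
  Y(L4) = 0.000-0.0006665j S between n0,n3
  Y(L5) = 0.000-0.02861j S between n2,n0
  V1: constraint V(n3)−V(n0) = 12
Assemble and solve the 4×4 MNA system:
  V(n1)=32.90+21.24j  V(n2)=2.817-0.5036j  V(n3)=12.00+0.000j
  i(V1)=-1.333+1.718j

-0.6422-0.03522j A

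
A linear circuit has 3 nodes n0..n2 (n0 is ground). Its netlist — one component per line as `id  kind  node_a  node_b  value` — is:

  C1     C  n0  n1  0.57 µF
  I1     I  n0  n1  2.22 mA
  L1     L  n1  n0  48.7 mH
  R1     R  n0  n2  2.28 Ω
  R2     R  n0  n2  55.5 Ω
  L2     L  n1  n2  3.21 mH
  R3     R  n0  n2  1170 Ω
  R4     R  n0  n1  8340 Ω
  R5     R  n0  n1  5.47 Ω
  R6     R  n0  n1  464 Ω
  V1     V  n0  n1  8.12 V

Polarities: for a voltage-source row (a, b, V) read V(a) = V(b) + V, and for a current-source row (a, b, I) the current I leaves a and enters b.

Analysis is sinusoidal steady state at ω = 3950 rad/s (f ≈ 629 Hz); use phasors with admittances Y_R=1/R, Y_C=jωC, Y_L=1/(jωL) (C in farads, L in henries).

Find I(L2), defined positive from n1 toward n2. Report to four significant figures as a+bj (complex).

Element admittances at ω=3950 rad/s:
  Y(C1) = 0.000+0.002252j S between n0,n1
  I1: injects 0.00222 A into n1 (from n0)
  Y(L1) = 0.000-0.005198j S between n1,n0
  Y(R1) = 0.4386+0.000j S between n0,n2
  Y(R2) = 0.01802+0.000j S between n0,n2
  Y(L2) = 0.000-0.07887j S between n1,n2
  Y(R3) = 0.0008547+0.000j S between n0,n2
  Y(R4) = 0.0001199+0.000j S between n0,n1
  Y(R5) = 0.1828+0.000j S between n0,n1
  Y(R6) = 0.002155+0.000j S between n0,n1
  V1: constraint V(n0)−V(n1) = 8.12
Assemble and solve the 3×3 MNA system:
  V(n1)=-8.120+0.000j  V(n2)=-0.2344+1.359j
  i(V1)=-1.612+0.6458j

-0.1072+0.6219j A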